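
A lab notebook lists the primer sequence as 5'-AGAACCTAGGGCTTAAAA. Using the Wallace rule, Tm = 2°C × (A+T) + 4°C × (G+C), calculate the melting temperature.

50°C

Base counts: T=3, G=4, A=8, C=3
AT pairs contribute 11, GC pairs contribute 7.
Tm = 2(11) + 4(7) = 22 + 28 = 50°C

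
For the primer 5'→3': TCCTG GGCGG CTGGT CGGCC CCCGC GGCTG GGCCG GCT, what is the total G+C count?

Base counts: T=6, G=17, A=0, C=15
G+C = 17 + 15 = 32

32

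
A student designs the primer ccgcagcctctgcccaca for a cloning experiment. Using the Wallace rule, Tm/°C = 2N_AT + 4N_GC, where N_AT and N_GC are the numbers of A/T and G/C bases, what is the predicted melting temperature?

Counting bases: G=3, A=3, T=2, C=10
AT pairs contribute 5, GC pairs contribute 13.
Tm = 2×5 + 4×13 = 62°C

62°C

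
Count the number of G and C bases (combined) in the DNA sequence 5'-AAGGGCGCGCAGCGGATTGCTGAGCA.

Base counts: A=6, G=11, C=6, T=3
G+C = 11 + 6 = 17

17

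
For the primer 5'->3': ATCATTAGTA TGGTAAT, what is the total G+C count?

Counting bases: T=7, G=3, A=6, C=1
Total G or C: 3 + 1 = 4

4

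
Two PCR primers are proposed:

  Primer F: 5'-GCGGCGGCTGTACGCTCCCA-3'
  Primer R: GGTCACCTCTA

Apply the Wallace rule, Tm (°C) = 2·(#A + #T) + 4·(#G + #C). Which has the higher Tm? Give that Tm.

Primer F, 70°C

Primer F: A+T=5, G+C=15 → Tm = 2(5)+4(15) = 70°C
Primer R: A+T=5, G+C=6 → Tm = 2(5)+4(6) = 34°C
70°C vs 34°C → primer F is higher.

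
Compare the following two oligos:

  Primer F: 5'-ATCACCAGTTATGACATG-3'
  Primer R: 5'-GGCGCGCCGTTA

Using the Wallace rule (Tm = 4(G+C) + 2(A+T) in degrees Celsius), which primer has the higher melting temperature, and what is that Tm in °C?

Primer F: A+T=11, G+C=7 → Tm = 2(11)+4(7) = 50°C
Primer R: A+T=3, G+C=9 → Tm = 2(3)+4(9) = 42°C
50°C vs 42°C → primer F is higher.

Primer F, 50°C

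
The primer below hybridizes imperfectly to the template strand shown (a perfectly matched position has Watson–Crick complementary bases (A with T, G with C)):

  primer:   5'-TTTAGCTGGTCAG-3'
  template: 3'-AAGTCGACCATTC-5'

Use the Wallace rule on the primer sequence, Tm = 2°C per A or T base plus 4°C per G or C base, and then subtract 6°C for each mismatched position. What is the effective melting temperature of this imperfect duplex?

26°C

Primer base counts: A=2, T=5, G=4, C=2 → A+T=7, G+C=6
Perfect-match Tm = 2(7) + 4(6) = 14 + 24 = 38°C
Mismatches (positions where the bases are not complementary): 2 (at positions 3, 11)
Effective Tm = 38 − 2×6 = 38 − 12 = 26°C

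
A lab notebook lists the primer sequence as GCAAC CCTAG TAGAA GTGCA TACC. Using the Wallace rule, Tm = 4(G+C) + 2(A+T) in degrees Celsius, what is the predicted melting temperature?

72°C

Counting bases: A=8, C=7, G=5, T=4
A+T = 12, G+C = 12
Tm = 2(12) + 4(12) = 24 + 48 = 72°C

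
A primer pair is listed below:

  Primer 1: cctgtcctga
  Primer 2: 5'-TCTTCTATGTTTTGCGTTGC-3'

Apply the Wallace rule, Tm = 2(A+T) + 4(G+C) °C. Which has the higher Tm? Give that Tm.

Primer 2, 56°C

Primer 1: A+T=4, G+C=6 → Tm = 2(4)+4(6) = 32°C
Primer 2: A+T=12, G+C=8 → Tm = 2(12)+4(8) = 56°C
32°C vs 56°C → primer 2 is higher.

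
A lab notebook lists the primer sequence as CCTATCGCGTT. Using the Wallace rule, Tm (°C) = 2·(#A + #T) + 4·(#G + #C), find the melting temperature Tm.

Counting bases: T=4, C=4, G=2, A=1
A+T = 5, G+C = 6
Tm = 4·6 + 2·5 = 24 + 10 = 34°C

34°C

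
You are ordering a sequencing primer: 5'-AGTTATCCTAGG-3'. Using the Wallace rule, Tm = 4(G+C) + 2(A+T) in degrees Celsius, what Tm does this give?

34°C

Base counts: T=4, A=3, C=2, G=3
A+T = 7, G+C = 5
Tm = 2(7) + 4(5) = 14 + 20 = 34°C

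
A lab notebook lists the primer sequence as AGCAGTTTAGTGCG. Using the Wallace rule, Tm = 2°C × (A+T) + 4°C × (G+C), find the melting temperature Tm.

Base counts: C=2, A=3, G=5, T=4
So N_AT = 7 and N_GC = 7.
Tm = 4·7 + 2·7 = 28 + 14 = 42°C

42°C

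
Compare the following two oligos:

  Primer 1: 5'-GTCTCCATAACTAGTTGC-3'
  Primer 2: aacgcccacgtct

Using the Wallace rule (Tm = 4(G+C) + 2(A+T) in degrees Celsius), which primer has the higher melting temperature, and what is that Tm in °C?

Primer 1: A+T=10, G+C=8 → Tm = 2(10)+4(8) = 52°C
Primer 2: A+T=5, G+C=8 → Tm = 2(5)+4(8) = 42°C
52°C vs 42°C → primer 1 is higher.

Primer 1, 52°C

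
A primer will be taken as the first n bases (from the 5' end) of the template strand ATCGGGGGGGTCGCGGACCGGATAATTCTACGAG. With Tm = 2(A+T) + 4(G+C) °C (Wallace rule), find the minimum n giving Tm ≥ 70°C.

n = 20

First 19 bases: ATCGGGGGGGTCGCGGACC → Tm = 68°C (< 70°C)
First 20 bases: ATCGGGGGGGTCGCGGACCG → Tm = 72°C (≥ 70°C)
Each additional base adds 2°C (A/T) or 4°C (G/C), so Tm is non-decreasing in n; n = 20 is the first length to reach 70°C.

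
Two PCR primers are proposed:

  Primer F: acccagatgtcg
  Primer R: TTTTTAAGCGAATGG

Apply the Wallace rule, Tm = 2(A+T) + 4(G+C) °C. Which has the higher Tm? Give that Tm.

Primer R, 40°C

Primer F: A+T=5, G+C=7 → Tm = 2(5)+4(7) = 38°C
Primer R: A+T=10, G+C=5 → Tm = 2(10)+4(5) = 40°C
38°C vs 40°C → primer R is higher.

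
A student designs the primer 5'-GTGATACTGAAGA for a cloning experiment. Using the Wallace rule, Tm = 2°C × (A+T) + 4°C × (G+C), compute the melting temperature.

G=4, T=3, C=1, A=5
A+T = 8, G+C = 5
Tm = 2×8 + 4×5 = 36°C

36°C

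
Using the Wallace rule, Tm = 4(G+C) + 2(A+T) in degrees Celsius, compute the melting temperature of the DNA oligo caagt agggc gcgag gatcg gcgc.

Scanning the sequence gives G=11, C=6, A=5, T=2.
A+T = 7, G+C = 17
Tm = 4·17 + 2·7 = 68 + 14 = 82°C

82°C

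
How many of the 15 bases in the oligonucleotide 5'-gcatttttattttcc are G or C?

T=9, A=2, C=3, G=1
G+C = 1 + 3 = 4

4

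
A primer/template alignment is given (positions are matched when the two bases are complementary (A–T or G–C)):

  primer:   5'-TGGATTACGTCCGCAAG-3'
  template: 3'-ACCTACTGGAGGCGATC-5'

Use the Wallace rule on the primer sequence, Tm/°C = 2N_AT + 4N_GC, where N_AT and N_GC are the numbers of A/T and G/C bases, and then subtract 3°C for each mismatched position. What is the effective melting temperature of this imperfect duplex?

43°C

Primer base counts: A=4, T=4, G=5, C=4 → A+T=8, G+C=9
Perfect-match Tm = 2(8) + 4(9) = 16 + 36 = 52°C
Mismatches (positions where the bases are not complementary): 3 (at positions 6, 9, 15)
Effective Tm = 52 − 3×3 = 52 − 9 = 43°C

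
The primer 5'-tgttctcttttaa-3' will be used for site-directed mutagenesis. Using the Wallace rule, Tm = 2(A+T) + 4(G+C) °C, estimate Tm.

Counting bases: A=2, T=8, G=1, C=2
A+T = 10, G+C = 3
Tm = 2×10 + 4×3 = 32°C

32°C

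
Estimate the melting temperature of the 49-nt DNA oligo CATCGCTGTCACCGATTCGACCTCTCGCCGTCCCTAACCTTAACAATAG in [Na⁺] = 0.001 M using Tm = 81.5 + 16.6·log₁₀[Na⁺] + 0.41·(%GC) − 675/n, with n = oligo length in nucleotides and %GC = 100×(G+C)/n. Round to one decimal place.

39.7°C

Length n = 49. Scanning the sequence gives G=7, C=19, T=12, A=11.
G+C = 26, so %GC = 26/49 × 100 = 53.061%
Salt term: 16.6 × (-3) = -49.8
GC term: 0.41 × 53.061 = 21.755; length term: −675/49 = −13.776
Tm = 81.5 + (-49.8) + 21.755 − 13.776 = 39.679 → 39.7°C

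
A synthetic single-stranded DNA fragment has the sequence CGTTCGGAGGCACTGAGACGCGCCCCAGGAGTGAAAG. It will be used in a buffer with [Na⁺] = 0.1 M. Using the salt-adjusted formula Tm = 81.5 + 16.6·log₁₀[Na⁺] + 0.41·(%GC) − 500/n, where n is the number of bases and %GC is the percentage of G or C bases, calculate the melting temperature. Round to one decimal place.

78.0°C

Length n = 37. Base counts: C=10, G=14, T=4, A=9
G+C = 24, so %GC = 24/37 × 100 = 64.865%
Salt term: 16.6 × (-1) = -16.6
GC term: 0.41 × 64.865 = 26.595; length term: −500/37 = −13.514
Tm = 81.5 + (-16.6) + 26.595 − 13.514 = 77.981 → 78.0°C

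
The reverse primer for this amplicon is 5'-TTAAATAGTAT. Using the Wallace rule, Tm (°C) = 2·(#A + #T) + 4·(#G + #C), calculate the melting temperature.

24°C

Scanning the sequence gives T=5, A=5, G=1, C=0.
AT pairs contribute 10, GC pairs contribute 1.
Tm = 2×10 + 4×1 = 24°C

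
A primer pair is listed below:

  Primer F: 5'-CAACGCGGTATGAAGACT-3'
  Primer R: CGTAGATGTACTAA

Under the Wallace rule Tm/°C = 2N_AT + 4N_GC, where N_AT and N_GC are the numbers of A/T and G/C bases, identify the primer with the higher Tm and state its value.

Primer F: A+T=9, G+C=9 → Tm = 2(9)+4(9) = 54°C
Primer R: A+T=9, G+C=5 → Tm = 2(9)+4(5) = 38°C
54°C vs 38°C → primer F is higher.

Primer F, 54°C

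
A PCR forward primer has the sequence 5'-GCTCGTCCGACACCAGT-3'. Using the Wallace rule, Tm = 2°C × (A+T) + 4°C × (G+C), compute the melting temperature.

Base counts: C=7, A=3, G=4, T=3
So N_AT = 6 and N_GC = 11.
Tm = 4·11 + 2·6 = 44 + 12 = 56°C

56°C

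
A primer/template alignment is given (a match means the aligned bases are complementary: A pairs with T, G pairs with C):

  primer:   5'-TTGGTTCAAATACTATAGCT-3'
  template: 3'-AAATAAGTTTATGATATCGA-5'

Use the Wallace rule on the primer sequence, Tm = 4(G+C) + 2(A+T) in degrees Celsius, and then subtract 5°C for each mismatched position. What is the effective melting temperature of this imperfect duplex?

Primer base counts: A=6, T=8, G=3, C=3 → A+T=14, G+C=6
Perfect-match Tm = 2(14) + 4(6) = 28 + 24 = 52°C
Mismatches (positions where the bases are not complementary): 2 (at positions 3, 4)
Effective Tm = 52 − 2×5 = 52 − 10 = 42°C

42°C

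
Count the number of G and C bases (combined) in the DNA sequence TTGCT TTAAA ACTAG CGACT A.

Base counts: G=3, A=7, T=7, C=4
Total G or C: 3 + 4 = 7

7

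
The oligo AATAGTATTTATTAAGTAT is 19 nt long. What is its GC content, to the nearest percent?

Counting bases: C=0, A=8, G=2, T=9
G+C = 2 + 0 = 2 out of 19 bases
%GC = 2/19 × 100 = 10.53% ≈ 11%

11%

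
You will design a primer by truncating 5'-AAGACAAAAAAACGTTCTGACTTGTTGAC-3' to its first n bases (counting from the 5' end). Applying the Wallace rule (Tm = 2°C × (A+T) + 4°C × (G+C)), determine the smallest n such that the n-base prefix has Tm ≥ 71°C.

n = 27

First 26 bases: AAGACAAAAAAACGTTCTGACTTGTT → Tm = 68°C (< 71°C)
First 27 bases: AAGACAAAAAAACGTTCTGACTTGTTG → Tm = 72°C (≥ 71°C)
Since every base adds ≥2°C, Tm only increases with n, so the threshold is first crossed at n = 27.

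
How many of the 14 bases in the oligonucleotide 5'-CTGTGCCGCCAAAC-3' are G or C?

T=2, C=6, A=3, G=3
Total G or C: 3 + 6 = 9

9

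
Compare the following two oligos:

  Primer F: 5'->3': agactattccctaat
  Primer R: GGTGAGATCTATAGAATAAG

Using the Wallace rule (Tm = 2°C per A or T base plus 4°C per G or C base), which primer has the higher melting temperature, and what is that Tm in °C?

Primer F: A+T=10, G+C=5 → Tm = 2(10)+4(5) = 40°C
Primer R: A+T=13, G+C=7 → Tm = 2(13)+4(7) = 54°C
40°C vs 54°C → primer R is higher.

Primer R, 54°C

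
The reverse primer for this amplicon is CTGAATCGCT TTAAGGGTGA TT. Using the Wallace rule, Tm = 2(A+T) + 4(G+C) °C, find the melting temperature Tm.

62°C

Base counts: T=8, A=5, C=3, G=6
So N_AT = 13 and N_GC = 9.
Tm = 4·9 + 2·13 = 36 + 26 = 62°C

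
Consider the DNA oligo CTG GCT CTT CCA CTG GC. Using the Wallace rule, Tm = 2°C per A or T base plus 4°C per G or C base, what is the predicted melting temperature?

56°C

T=5, G=4, C=7, A=1
AT pairs contribute 6, GC pairs contribute 11.
Tm = 4·11 + 2·6 = 44 + 12 = 56°C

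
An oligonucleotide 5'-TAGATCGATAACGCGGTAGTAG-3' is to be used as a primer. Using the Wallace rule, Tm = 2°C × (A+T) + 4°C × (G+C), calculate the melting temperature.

64°C

Counting bases: A=7, C=3, G=7, T=5
AT pairs contribute 12, GC pairs contribute 10.
Tm = 2(12) + 4(10) = 24 + 40 = 64°C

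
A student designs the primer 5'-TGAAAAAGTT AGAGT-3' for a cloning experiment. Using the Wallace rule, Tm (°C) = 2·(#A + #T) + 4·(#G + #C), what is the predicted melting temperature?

38°C

Base counts: T=4, C=0, A=7, G=4
AT pairs contribute 11, GC pairs contribute 4.
Tm = 4·4 + 2·11 = 16 + 22 = 38°C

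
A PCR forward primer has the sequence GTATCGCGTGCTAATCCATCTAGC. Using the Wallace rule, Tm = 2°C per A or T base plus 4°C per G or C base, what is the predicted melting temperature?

Scanning the sequence gives G=5, C=7, A=5, T=7.
AT pairs contribute 12, GC pairs contribute 12.
Tm = 4·12 + 2·12 = 48 + 24 = 72°C

72°C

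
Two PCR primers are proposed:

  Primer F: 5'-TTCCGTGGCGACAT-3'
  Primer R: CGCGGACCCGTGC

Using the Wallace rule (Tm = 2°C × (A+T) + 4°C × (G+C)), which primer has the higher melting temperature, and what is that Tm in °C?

Primer R, 48°C

Primer F: A+T=6, G+C=8 → Tm = 2(6)+4(8) = 44°C
Primer R: A+T=2, G+C=11 → Tm = 2(2)+4(11) = 48°C
44°C vs 48°C → primer R is higher.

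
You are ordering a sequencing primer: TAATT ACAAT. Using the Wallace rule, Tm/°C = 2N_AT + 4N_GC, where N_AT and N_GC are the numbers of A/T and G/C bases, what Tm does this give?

22°C

Scanning the sequence gives A=5, C=1, G=0, T=4.
So N_AT = 9 and N_GC = 1.
Tm = 2×9 + 4×1 = 22°C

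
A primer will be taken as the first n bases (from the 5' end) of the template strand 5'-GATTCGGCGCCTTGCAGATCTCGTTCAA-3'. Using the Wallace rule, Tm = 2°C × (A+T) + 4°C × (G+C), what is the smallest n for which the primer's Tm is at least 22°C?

n = 7

First 6 bases: GATTCG → Tm = 18°C (< 22°C)
First 7 bases: GATTCGG → Tm = 22°C (≥ 22°C)
Each additional base adds 2°C (A/T) or 4°C (G/C), so Tm is non-decreasing in n; n = 7 is the first length to reach 22°C.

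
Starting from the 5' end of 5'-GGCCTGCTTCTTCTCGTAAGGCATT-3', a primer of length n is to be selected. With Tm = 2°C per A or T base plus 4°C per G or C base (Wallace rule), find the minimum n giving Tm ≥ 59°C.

n = 20

First 19 bases: GGCCTGCTTCTTCTCGTAA → Tm = 58°C (< 59°C)
First 20 bases: GGCCTGCTTCTTCTCGTAAG → Tm = 62°C (≥ 59°C)
Since every base adds ≥2°C, Tm only increases with n, so the threshold is first crossed at n = 20.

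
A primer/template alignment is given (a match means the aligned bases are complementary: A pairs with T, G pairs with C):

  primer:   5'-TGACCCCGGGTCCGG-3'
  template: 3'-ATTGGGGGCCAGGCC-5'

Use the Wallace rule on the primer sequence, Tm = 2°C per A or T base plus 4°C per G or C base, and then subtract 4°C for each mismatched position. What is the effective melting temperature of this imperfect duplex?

Primer base counts: A=1, T=2, G=6, C=6 → A+T=3, G+C=12
Perfect-match Tm = 2(3) + 4(12) = 6 + 48 = 54°C
Mismatches (positions where the bases are not complementary): 2 (at positions 2, 8)
Effective Tm = 54 − 2×4 = 54 − 8 = 46°C

46°C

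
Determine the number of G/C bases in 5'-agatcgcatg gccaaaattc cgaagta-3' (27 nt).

Base counts: C=6, A=10, G=6, T=5
G+C = 6 + 6 = 12

12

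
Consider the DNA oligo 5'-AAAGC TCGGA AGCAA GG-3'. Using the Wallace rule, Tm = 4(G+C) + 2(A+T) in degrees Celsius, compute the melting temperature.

Counting bases: G=6, C=3, A=7, T=1
So N_AT = 8 and N_GC = 9.
Tm = 2×8 + 4×9 = 52°C

52°C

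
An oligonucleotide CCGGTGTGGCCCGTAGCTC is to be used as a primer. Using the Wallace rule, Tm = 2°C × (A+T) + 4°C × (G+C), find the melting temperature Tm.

Base counts: G=7, T=4, C=7, A=1
AT pairs contribute 5, GC pairs contribute 14.
Tm = 4·14 + 2·5 = 56 + 10 = 66°C

66°C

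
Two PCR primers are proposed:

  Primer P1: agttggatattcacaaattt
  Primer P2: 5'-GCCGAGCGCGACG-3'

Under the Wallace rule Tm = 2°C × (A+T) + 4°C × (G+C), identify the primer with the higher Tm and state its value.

Primer P1, 50°C

Primer P1: A+T=15, G+C=5 → Tm = 2(15)+4(5) = 50°C
Primer P2: A+T=2, G+C=11 → Tm = 2(2)+4(11) = 48°C
50°C vs 48°C → primer P1 is higher.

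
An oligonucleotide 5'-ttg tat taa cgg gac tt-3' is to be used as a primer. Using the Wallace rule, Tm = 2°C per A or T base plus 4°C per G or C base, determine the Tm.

46°C

G=4, T=7, A=4, C=2
AT pairs contribute 11, GC pairs contribute 6.
Tm = 2×11 + 4×6 = 46°C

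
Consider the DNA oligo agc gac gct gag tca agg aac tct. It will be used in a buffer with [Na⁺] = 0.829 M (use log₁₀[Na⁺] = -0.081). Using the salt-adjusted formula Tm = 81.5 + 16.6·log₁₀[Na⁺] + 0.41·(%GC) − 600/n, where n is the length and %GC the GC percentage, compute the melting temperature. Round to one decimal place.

Length n = 24. A=7, C=6, G=7, T=4
G+C = 13, so %GC = 13/24 × 100 = 54.167%
Salt term: 16.6 × (-0.081) = -1.345
GC term: 0.41 × 54.167 = 22.208; length term: −600/24 = −25
Tm = 81.5 + (-1.345) + 22.208 − 25 = 77.363 → 77.4°C

77.4°C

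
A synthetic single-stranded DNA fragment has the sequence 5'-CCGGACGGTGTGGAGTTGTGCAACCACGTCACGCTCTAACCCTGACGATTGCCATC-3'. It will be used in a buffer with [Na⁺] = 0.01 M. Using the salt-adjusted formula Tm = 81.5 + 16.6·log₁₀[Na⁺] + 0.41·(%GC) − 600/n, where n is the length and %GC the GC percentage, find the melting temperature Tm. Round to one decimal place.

61.7°C

Length n = 56. Counting bases: T=12, A=11, C=18, G=15
G+C = 33, so %GC = 33/56 × 100 = 58.929%
Salt term: 16.6 × (-2) = -33.2
GC term: 0.41 × 58.929 = 24.161; length term: −600/56 = −10.714
Tm = 81.5 + (-33.2) + 24.161 − 10.714 = 61.747 → 61.7°C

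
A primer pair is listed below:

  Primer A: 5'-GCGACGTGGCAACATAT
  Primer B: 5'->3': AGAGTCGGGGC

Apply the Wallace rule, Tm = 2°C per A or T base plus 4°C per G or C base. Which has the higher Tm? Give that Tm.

Primer A: A+T=8, G+C=9 → Tm = 2(8)+4(9) = 52°C
Primer B: A+T=3, G+C=8 → Tm = 2(3)+4(8) = 38°C
52°C vs 38°C → primer A is higher.

Primer A, 52°C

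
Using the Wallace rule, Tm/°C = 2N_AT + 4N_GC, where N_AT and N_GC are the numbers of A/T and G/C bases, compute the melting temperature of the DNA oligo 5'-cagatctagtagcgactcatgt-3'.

64°C

Base counts: T=6, C=5, A=6, G=5
So N_AT = 12 and N_GC = 10.
Tm = 2×12 + 4×10 = 64°C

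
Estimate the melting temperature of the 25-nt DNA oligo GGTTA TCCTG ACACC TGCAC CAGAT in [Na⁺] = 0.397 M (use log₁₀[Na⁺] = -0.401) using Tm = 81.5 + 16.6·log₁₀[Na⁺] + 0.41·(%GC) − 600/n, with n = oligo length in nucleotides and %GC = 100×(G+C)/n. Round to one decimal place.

72.2°C

Length n = 25. Counting bases: A=6, G=5, T=6, C=8
G+C = 13, so %GC = 13/25 × 100 = 52%
Salt term: 16.6 × (-0.401) = -6.657
GC term: 0.41 × 52 = 21.32; length term: −600/25 = −24
Tm = 81.5 + (-6.657) + 21.32 − 24 = 72.163 → 72.2°C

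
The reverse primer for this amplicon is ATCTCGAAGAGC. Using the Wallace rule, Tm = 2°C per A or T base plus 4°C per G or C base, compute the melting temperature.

Base counts: A=4, G=3, C=3, T=2
So N_AT = 6 and N_GC = 6.
Tm = 2×6 + 4×6 = 36°C

36°C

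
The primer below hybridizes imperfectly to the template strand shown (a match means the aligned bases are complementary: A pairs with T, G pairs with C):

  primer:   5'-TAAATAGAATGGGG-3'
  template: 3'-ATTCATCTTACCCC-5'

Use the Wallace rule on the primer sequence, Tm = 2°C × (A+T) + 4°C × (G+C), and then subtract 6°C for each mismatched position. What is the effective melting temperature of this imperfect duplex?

Primer base counts: A=6, T=3, G=5, C=0 → A+T=9, G+C=5
Perfect-match Tm = 2(9) + 4(5) = 18 + 20 = 38°C
Mismatches (positions where the bases are not complementary): 1 (at position 4)
Effective Tm = 38 − 1×6 = 38 − 6 = 32°C

32°C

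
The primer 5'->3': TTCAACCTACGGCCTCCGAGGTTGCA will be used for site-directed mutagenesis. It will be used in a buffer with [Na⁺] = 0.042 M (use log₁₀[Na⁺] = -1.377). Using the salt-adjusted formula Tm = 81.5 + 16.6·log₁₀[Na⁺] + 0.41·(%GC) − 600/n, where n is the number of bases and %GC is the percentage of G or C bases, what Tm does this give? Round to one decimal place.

Length n = 26. Scanning the sequence gives C=9, A=5, G=6, T=6.
G+C = 15, so %GC = 15/26 × 100 = 57.692%
Salt term: 16.6 × (-1.377) = -22.858
GC term: 0.41 × 57.692 = 23.654; length term: −600/26 = −23.077
Tm = 81.5 + (-22.858) + 23.654 − 23.077 = 59.219 → 59.2°C

59.2°C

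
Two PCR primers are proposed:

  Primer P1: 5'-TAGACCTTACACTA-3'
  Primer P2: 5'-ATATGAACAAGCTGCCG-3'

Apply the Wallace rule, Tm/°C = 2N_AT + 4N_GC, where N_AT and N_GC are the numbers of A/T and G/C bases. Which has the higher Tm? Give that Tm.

Primer P1: A+T=9, G+C=5 → Tm = 2(9)+4(5) = 38°C
Primer P2: A+T=9, G+C=8 → Tm = 2(9)+4(8) = 50°C
38°C vs 50°C → primer P2 is higher.

Primer P2, 50°C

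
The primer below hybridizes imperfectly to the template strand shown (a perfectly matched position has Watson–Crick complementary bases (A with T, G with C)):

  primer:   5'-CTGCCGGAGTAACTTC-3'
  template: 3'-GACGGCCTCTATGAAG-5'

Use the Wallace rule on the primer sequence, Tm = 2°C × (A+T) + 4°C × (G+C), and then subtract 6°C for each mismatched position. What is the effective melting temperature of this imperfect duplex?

38°C

Primer base counts: A=3, T=4, G=4, C=5 → A+T=7, G+C=9
Perfect-match Tm = 2(7) + 4(9) = 14 + 36 = 50°C
Mismatches (positions where the bases are not complementary): 2 (at positions 10, 11)
Effective Tm = 50 − 2×6 = 50 − 12 = 38°C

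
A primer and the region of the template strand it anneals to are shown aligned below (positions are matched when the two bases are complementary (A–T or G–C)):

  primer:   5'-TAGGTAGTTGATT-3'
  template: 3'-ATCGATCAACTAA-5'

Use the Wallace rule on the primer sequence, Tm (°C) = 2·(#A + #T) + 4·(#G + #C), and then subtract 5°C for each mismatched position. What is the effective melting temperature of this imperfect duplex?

29°C

Primer base counts: A=3, T=6, G=4, C=0 → A+T=9, G+C=4
Perfect-match Tm = 2(9) + 4(4) = 18 + 16 = 34°C
Mismatches (positions where the bases are not complementary): 1 (at position 4)
Effective Tm = 34 − 1×5 = 34 − 5 = 29°C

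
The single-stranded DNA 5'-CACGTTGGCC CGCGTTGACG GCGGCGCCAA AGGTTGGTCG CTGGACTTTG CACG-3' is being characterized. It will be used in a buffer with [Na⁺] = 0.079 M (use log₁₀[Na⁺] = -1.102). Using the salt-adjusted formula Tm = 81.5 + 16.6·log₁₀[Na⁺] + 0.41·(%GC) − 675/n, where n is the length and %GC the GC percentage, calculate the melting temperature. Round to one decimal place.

Length n = 54. Base counts: G=20, T=11, C=16, A=7
G+C = 36, so %GC = 36/54 × 100 = 66.667%
Salt term: 16.6 × (-1.102) = -18.293
GC term: 0.41 × 66.667 = 27.333; length term: −675/54 = −12.5
Tm = 81.5 + (-18.293) + 27.333 − 12.5 = 78.04 → 78.0°C

78.0°C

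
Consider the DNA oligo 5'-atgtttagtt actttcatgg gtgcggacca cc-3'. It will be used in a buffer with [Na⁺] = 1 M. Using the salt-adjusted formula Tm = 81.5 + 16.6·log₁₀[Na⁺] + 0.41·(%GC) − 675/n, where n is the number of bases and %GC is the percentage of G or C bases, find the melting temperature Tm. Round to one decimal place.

Length n = 32. A=6, C=7, G=8, T=11
G+C = 15, so %GC = 15/32 × 100 = 46.875%
Salt term: 16.6 × (0) = 0
GC term: 0.41 × 46.875 = 19.219; length term: −675/32 = −21.094
Tm = 81.5 + (0) + 19.219 − 21.094 = 79.625 → 79.6°C

79.6°C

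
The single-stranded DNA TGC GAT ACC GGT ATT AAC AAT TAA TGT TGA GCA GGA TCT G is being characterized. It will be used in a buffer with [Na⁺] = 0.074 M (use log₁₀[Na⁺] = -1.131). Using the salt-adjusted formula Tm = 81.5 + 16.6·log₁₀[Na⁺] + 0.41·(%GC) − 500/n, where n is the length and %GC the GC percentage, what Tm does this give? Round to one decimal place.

66.6°C

Length n = 40. Counting bases: T=12, A=12, G=10, C=6
G+C = 16, so %GC = 16/40 × 100 = 40%
Salt term: 16.6 × (-1.131) = -18.775
GC term: 0.41 × 40 = 16.4; length term: −500/40 = −12.5
Tm = 81.5 + (-18.775) + 16.4 − 12.5 = 66.625 → 66.6°C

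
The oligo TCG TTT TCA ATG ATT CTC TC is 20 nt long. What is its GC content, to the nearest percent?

35%

Base counts: A=3, C=5, G=2, T=10
G+C = 2 + 5 = 7 out of 20 bases
%GC = 7/20 × 100 = 35% ≈ 35%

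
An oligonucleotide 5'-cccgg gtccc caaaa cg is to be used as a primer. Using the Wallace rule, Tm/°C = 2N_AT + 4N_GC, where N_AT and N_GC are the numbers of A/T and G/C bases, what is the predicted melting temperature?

Base counts: G=4, T=1, C=8, A=4
A+T = 5, G+C = 12
Tm = 4·12 + 2·5 = 48 + 10 = 58°C

58°C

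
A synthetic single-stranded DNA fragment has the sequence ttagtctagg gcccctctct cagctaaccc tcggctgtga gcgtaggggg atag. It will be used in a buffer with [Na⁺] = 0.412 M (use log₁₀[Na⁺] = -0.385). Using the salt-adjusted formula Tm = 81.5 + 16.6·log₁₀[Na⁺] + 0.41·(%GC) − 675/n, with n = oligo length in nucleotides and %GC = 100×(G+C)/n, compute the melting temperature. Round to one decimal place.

86.9°C

Length n = 54. Base counts: G=17, A=9, T=13, C=15
G+C = 32, so %GC = 32/54 × 100 = 59.259%
Salt term: 16.6 × (-0.385) = -6.391
GC term: 0.41 × 59.259 = 24.296; length term: −675/54 = −12.5
Tm = 81.5 + (-6.391) + 24.296 − 12.5 = 86.905 → 86.9°C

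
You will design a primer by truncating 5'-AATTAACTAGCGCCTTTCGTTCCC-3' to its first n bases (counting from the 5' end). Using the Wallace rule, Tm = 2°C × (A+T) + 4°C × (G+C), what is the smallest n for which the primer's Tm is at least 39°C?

n = 14

First 13 bases: AATTAACTAGCGC → Tm = 36°C (< 39°C)
First 14 bases: AATTAACTAGCGCC → Tm = 40°C (≥ 39°C)
Each additional base adds 2°C (A/T) or 4°C (G/C), so Tm is non-decreasing in n; n = 14 is the first length to reach 39°C.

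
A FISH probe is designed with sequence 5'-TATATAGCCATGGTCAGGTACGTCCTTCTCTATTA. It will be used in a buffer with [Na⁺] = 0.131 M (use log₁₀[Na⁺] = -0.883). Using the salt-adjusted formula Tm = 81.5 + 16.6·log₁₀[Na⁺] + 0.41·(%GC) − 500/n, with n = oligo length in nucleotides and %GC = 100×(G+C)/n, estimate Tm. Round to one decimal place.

69.0°C

Length n = 35. G=6, A=8, T=13, C=8
G+C = 14, so %GC = 14/35 × 100 = 40%
Salt term: 16.6 × (-0.883) = -14.658
GC term: 0.41 × 40 = 16.4; length term: −500/35 = −14.286
Tm = 81.5 + (-14.658) + 16.4 − 14.286 = 68.956 → 69.0°C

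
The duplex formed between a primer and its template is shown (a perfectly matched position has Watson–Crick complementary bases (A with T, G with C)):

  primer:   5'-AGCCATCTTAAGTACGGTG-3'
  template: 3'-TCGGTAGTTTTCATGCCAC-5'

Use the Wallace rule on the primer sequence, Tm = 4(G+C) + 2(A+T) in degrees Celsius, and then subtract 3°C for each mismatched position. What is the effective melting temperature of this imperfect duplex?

Primer base counts: A=5, T=5, G=5, C=4 → A+T=10, G+C=9
Perfect-match Tm = 2(10) + 4(9) = 20 + 36 = 56°C
Mismatches (positions where the bases are not complementary): 2 (at positions 8, 9)
Effective Tm = 56 − 2×3 = 56 − 6 = 50°C

50°C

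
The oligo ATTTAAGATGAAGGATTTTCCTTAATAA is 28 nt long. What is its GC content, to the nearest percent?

21%

A=11, T=11, G=4, C=2
G+C = 4 + 2 = 6 out of 28 bases
%GC = 6/28 × 100 = 21.43% ≈ 21%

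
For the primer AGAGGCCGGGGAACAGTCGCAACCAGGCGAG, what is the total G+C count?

21

Base counts: A=9, C=8, T=1, G=13
Total G or C: 13 + 8 = 21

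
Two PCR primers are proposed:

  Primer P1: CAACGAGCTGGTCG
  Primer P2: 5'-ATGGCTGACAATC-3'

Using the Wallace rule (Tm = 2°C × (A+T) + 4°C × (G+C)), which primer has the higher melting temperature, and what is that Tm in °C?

Primer P1, 46°C

Primer P1: A+T=5, G+C=9 → Tm = 2(5)+4(9) = 46°C
Primer P2: A+T=7, G+C=6 → Tm = 2(7)+4(6) = 38°C
46°C vs 38°C → primer P1 is higher.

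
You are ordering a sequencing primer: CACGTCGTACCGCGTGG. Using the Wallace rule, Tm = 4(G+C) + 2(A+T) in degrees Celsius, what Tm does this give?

58°C

A=2, T=3, C=6, G=6
A+T = 5, G+C = 12
Tm = 2×5 + 4×12 = 58°C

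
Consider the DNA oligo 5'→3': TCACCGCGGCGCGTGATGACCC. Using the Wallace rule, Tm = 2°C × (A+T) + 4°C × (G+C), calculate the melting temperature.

T=3, A=3, C=9, G=7
A+T = 6, G+C = 16
Tm = 2×6 + 4×16 = 76°C

76°C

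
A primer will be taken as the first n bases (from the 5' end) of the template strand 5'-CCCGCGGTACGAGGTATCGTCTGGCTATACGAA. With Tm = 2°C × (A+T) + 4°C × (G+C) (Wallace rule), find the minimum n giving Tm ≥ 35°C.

n = 10

First 9 bases: CCCGCGGTA → Tm = 32°C (< 35°C)
First 10 bases: CCCGCGGTAC → Tm = 36°C (≥ 35°C)
Since every base adds ≥2°C, Tm only increases with n, so the threshold is first crossed at n = 10.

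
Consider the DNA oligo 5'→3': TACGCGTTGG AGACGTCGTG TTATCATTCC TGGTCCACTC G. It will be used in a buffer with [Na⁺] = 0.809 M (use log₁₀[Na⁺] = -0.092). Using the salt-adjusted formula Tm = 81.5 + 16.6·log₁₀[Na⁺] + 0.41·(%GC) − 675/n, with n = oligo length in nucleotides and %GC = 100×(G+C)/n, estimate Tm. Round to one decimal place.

Length n = 41. Counting bases: T=13, C=11, A=6, G=11
G+C = 22, so %GC = 22/41 × 100 = 53.659%
Salt term: 16.6 × (-0.092) = -1.527
GC term: 0.41 × 53.659 = 22; length term: −675/41 = −16.463
Tm = 81.5 + (-1.527) + 22 − 16.463 = 85.51 → 85.5°C

85.5°C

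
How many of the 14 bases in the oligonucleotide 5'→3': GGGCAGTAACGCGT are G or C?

9

Base counts: T=2, A=3, C=3, G=6
G+C = 6 + 3 = 9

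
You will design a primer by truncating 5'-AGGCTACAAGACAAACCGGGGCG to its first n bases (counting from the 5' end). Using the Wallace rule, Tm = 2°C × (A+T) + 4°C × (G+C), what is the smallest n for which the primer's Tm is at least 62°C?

First 19 bases: AGGCTACAAGACAAACCGG → Tm = 58°C (< 62°C)
First 20 bases: AGGCTACAAGACAAACCGGG → Tm = 62°C (≥ 62°C)
Each additional base adds 2°C (A/T) or 4°C (G/C), so Tm is non-decreasing in n; n = 20 is the first length to reach 62°C.

n = 20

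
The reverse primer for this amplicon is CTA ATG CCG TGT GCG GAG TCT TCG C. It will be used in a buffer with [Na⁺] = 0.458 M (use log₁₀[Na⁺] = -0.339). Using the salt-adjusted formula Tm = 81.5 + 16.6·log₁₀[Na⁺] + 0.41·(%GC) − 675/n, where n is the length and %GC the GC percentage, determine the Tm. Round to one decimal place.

73.5°C

Length n = 25. G=8, C=7, A=3, T=7
G+C = 15, so %GC = 15/25 × 100 = 60%
Salt term: 16.6 × (-0.339) = -5.627
GC term: 0.41 × 60 = 24.6; length term: −675/25 = −27
Tm = 81.5 + (-5.627) + 24.6 − 27 = 73.473 → 73.5°C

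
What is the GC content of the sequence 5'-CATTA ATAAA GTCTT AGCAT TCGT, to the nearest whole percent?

29%

Scanning the sequence gives A=8, G=3, C=4, T=9.
G+C = 3 + 4 = 7 out of 24 bases
%GC = 7/24 × 100 = 29.17% ≈ 29%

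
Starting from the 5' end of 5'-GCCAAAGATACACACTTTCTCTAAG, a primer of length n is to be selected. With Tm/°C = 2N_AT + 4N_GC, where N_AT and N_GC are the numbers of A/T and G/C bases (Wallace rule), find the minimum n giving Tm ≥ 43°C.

First 14 bases: GCCAAAGATACACA → Tm = 40°C (< 43°C)
First 15 bases: GCCAAAGATACACAC → Tm = 44°C (≥ 43°C)
Since every base adds ≥2°C, Tm only increases with n, so the threshold is first crossed at n = 15.

n = 15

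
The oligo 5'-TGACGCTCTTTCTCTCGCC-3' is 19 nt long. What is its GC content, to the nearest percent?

58%

A=1, G=3, T=7, C=8
G+C = 3 + 8 = 11 out of 19 bases
%GC = 11/19 × 100 = 57.89% ≈ 58%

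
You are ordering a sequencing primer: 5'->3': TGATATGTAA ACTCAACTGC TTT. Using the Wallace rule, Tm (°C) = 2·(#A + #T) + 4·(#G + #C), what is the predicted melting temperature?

Base counts: T=9, G=3, C=4, A=7
AT pairs contribute 16, GC pairs contribute 7.
Tm = 4·7 + 2·16 = 28 + 32 = 60°C

60°C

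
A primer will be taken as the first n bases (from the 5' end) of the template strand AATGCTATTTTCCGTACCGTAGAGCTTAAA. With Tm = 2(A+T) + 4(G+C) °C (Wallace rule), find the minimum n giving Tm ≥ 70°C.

n = 25

First 24 bases: AATGCTATTTTCCGTACCGTAGAG → Tm = 68°C (< 70°C)
First 25 bases: AATGCTATTTTCCGTACCGTAGAGC → Tm = 72°C (≥ 70°C)
Each additional base adds 2°C (A/T) or 4°C (G/C), so Tm is non-decreasing in n; n = 25 is the first length to reach 70°C.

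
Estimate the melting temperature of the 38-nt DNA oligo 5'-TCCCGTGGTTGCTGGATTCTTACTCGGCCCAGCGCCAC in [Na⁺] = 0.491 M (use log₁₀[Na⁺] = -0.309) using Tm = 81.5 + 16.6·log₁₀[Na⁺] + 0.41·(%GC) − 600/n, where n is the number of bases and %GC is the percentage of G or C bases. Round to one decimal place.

Length n = 38. Scanning the sequence gives T=10, G=10, C=14, A=4.
G+C = 24, so %GC = 24/38 × 100 = 63.158%
Salt term: 16.6 × (-0.309) = -5.129
GC term: 0.41 × 63.158 = 25.895; length term: −600/38 = −15.789
Tm = 81.5 + (-5.129) + 25.895 − 15.789 = 86.477 → 86.5°C

86.5°C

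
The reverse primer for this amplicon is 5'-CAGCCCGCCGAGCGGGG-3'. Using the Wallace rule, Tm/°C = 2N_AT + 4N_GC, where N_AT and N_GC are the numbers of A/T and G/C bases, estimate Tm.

64°C

Base counts: G=8, A=2, T=0, C=7
A+T = 2, G+C = 15
Tm = 2(2) + 4(15) = 4 + 60 = 64°C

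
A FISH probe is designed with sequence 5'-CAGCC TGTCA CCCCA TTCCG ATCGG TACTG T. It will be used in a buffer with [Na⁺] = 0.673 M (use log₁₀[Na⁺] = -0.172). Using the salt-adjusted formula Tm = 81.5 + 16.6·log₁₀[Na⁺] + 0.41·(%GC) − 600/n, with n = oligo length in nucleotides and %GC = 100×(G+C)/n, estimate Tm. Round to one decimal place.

83.1°C

Length n = 31. G=6, T=8, A=5, C=12
G+C = 18, so %GC = 18/31 × 100 = 58.065%
Salt term: 16.6 × (-0.172) = -2.855
GC term: 0.41 × 58.065 = 23.807; length term: −600/31 = −19.355
Tm = 81.5 + (-2.855) + 23.807 − 19.355 = 83.097 → 83.1°C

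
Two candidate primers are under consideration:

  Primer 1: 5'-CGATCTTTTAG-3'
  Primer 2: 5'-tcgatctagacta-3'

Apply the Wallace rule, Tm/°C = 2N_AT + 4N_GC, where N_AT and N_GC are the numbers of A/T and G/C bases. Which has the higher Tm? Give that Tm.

Primer 1: A+T=7, G+C=4 → Tm = 2(7)+4(4) = 30°C
Primer 2: A+T=8, G+C=5 → Tm = 2(8)+4(5) = 36°C
30°C vs 36°C → primer 2 is higher.

Primer 2, 36°C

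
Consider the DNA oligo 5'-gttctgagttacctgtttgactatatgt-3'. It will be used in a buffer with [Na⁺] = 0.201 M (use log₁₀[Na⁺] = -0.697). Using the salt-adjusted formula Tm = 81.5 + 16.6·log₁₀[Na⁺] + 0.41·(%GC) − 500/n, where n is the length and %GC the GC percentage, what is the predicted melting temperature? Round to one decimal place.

Length n = 28. A=5, T=13, G=6, C=4
G+C = 10, so %GC = 10/28 × 100 = 35.714%
Salt term: 16.6 × (-0.697) = -11.57
GC term: 0.41 × 35.714 = 14.643; length term: −500/28 = −17.857
Tm = 81.5 + (-11.57) + 14.643 − 17.857 = 66.716 → 66.7°C

66.7°C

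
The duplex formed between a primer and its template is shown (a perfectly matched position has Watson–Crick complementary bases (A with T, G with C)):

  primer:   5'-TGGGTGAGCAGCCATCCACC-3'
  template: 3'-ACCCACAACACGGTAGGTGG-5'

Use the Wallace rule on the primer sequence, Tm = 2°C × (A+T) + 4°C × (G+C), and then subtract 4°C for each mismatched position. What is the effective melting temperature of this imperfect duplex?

Primer base counts: A=4, T=3, G=6, C=7 → A+T=7, G+C=13
Perfect-match Tm = 2(7) + 4(13) = 14 + 52 = 66°C
Mismatches (positions where the bases are not complementary): 4 (at positions 7, 8, 9, 10)
Effective Tm = 66 − 4×4 = 66 − 16 = 50°C

50°C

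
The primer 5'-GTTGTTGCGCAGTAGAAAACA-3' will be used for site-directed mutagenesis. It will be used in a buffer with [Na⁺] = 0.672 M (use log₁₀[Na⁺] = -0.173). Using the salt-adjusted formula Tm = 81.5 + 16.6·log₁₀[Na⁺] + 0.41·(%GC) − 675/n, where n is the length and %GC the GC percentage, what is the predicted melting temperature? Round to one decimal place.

64.1°C

Length n = 21. Base counts: G=6, A=7, T=5, C=3
G+C = 9, so %GC = 9/21 × 100 = 42.857%
Salt term: 16.6 × (-0.173) = -2.872
GC term: 0.41 × 42.857 = 17.571; length term: −675/21 = −32.143
Tm = 81.5 + (-2.872) + 17.571 − 32.143 = 64.056 → 64.1°C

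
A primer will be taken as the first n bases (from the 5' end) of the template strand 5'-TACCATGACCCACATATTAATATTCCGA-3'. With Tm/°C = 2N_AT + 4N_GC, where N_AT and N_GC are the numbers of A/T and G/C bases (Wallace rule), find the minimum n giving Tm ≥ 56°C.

n = 21

First 20 bases: TACCATGACCCACATATTAA → Tm = 54°C (< 56°C)
First 21 bases: TACCATGACCCACATATTAAT → Tm = 56°C (≥ 56°C)
Each additional base adds 2°C (A/T) or 4°C (G/C), so Tm is non-decreasing in n; n = 21 is the first length to reach 56°C.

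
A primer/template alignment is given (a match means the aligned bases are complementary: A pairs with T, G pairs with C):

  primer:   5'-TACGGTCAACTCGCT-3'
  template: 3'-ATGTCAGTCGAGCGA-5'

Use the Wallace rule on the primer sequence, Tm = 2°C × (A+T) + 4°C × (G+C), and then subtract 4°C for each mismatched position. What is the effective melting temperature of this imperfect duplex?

Primer base counts: A=3, T=4, G=3, C=5 → A+T=7, G+C=8
Perfect-match Tm = 2(7) + 4(8) = 14 + 32 = 46°C
Mismatches (positions where the bases are not complementary): 2 (at positions 4, 9)
Effective Tm = 46 − 2×4 = 46 − 8 = 38°C

38°C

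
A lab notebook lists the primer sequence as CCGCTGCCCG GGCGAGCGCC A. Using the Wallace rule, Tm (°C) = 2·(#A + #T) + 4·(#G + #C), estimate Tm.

78°C

Base counts: A=2, T=1, G=8, C=10
AT pairs contribute 3, GC pairs contribute 18.
Tm = 2×3 + 4×18 = 78°C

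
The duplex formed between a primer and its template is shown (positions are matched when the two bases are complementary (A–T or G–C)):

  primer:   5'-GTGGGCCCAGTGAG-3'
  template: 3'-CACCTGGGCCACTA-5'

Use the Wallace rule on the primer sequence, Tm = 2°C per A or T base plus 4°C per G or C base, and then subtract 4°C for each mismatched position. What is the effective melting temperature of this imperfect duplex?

36°C

Primer base counts: A=2, T=2, G=7, C=3 → A+T=4, G+C=10
Perfect-match Tm = 2(4) + 4(10) = 8 + 40 = 48°C
Mismatches (positions where the bases are not complementary): 3 (at positions 5, 9, 14)
Effective Tm = 48 − 3×4 = 48 − 12 = 36°C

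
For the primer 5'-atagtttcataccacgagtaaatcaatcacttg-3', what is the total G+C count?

11

Scanning the sequence gives C=7, A=12, T=10, G=4.
G+C = 4 + 7 = 11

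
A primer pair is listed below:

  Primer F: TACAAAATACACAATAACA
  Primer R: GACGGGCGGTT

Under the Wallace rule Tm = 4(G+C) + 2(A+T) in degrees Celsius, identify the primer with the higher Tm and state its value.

Primer F, 46°C

Primer F: A+T=15, G+C=4 → Tm = 2(15)+4(4) = 46°C
Primer R: A+T=3, G+C=8 → Tm = 2(3)+4(8) = 38°C
46°C vs 38°C → primer F is higher.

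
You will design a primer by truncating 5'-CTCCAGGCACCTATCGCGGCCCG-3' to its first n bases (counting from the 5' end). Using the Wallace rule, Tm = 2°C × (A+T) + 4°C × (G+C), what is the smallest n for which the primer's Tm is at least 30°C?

First 8 bases: CTCCAGGC → Tm = 28°C (< 30°C)
First 9 bases: CTCCAGGCA → Tm = 30°C (≥ 30°C)
Each additional base adds 2°C (A/T) or 4°C (G/C), so Tm is non-decreasing in n; n = 9 is the first length to reach 30°C.

n = 9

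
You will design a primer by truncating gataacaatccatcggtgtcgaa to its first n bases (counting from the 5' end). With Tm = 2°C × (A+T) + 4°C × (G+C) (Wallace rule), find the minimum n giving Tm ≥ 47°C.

First 16 bases: GATAACAATCCATCGG → Tm = 46°C (< 47°C)
First 17 bases: GATAACAATCCATCGGT → Tm = 48°C (≥ 47°C)
Each additional base adds 2°C (A/T) or 4°C (G/C), so Tm is non-decreasing in n; n = 17 is the first length to reach 47°C.

n = 17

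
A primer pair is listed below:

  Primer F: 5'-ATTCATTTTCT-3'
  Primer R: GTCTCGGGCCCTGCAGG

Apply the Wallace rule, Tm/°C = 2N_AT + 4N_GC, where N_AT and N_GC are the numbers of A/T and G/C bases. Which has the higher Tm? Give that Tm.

Primer R, 60°C

Primer F: A+T=9, G+C=2 → Tm = 2(9)+4(2) = 26°C
Primer R: A+T=4, G+C=13 → Tm = 2(4)+4(13) = 60°C
26°C vs 60°C → primer R is higher.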